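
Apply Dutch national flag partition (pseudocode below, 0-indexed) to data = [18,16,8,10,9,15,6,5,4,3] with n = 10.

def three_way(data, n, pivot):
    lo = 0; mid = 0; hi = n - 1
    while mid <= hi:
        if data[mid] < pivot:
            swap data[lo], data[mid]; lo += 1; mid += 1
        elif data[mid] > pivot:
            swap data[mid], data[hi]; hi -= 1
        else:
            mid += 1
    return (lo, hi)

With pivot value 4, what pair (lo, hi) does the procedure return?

pivot = 4; lo=0, mid=0, hi=9
data[mid]=18>4: swap data[0],data[9]; hi=8 → [3,16,8,10,9,15,6,5,4,18]
data[mid]=3<4: swap data[0],data[0]; lo=1,mid=1 → [3,16,8,10,9,15,6,5,4,18]
data[mid]=16>4: swap data[1],data[8]; hi=7 → [3,4,8,10,9,15,6,5,16,18]
data[mid]=4=4: mid=2
data[mid]=8>4: swap data[2],data[7]; hi=6 → [3,4,5,10,9,15,6,8,16,18]
data[mid]=5>4: swap data[2],data[6]; hi=5 → [3,4,6,10,9,15,5,8,16,18]
data[mid]=6>4: swap data[2],data[5]; hi=4 → [3,4,15,10,9,6,5,8,16,18]
data[mid]=15>4: swap data[2],data[4]; hi=3 → [3,4,9,10,15,6,5,8,16,18]
data[mid]=9>4: swap data[2],data[3]; hi=2 → [3,4,10,9,15,6,5,8,16,18]
data[mid]=10>4: swap data[2],data[2]; hi=1 → [3,4,10,9,15,6,5,8,16,18]
end: lo=1, hi=1; data = [3,4,10,9,15,6,5,8,16,18]

(1, 1)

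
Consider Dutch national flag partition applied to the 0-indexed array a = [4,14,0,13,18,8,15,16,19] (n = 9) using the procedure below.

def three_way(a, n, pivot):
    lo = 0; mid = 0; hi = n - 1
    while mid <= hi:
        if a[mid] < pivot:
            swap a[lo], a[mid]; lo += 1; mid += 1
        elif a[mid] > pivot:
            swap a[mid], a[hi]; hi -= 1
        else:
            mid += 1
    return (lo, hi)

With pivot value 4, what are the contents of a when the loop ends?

pivot = 4; lo=0, mid=0, hi=8
a[mid]=4=4: mid=1
a[mid]=14>4: swap a[1],a[8]; hi=7 → [4,19,0,13,18,8,15,16,14]
a[mid]=19>4: swap a[1],a[7]; hi=6 → [4,16,0,13,18,8,15,19,14]
a[mid]=16>4: swap a[1],a[6]; hi=5 → [4,15,0,13,18,8,16,19,14]
a[mid]=15>4: swap a[1],a[5]; hi=4 → [4,8,0,13,18,15,16,19,14]
a[mid]=8>4: swap a[1],a[4]; hi=3 → [4,18,0,13,8,15,16,19,14]
a[mid]=18>4: swap a[1],a[3]; hi=2 → [4,13,0,18,8,15,16,19,14]
a[mid]=13>4: swap a[1],a[2]; hi=1 → [4,0,13,18,8,15,16,19,14]
a[mid]=0<4: swap a[0],a[1]; lo=1,mid=2 → [0,4,13,18,8,15,16,19,14]
end: lo=1, hi=1; a = [0,4,13,18,8,15,16,19,14]

[0,4,13,18,8,15,16,19,14]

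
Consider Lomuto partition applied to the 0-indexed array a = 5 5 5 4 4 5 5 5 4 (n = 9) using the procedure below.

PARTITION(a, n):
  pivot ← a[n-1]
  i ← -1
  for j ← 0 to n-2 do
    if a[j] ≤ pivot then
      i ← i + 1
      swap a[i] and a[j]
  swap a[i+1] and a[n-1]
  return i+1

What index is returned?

2

pivot=4, i=-1
j=0: 5>4, skip
j=1: 5>4, skip
j=2: 5>4, skip
j=3: 4≤4, i=0, swap(0,3) ⇒ 4 5 5 5 4 5 5 5 4
j=4: 4≤4, i=1, swap(1,4) ⇒ 4 4 5 5 5 5 5 5 4
j=5: 5>4, skip
j=6: 5>4, skip
j=7: 5>4, skip
swap(2,8) ⇒ 4 4 4 5 5 5 5 5 5; return 2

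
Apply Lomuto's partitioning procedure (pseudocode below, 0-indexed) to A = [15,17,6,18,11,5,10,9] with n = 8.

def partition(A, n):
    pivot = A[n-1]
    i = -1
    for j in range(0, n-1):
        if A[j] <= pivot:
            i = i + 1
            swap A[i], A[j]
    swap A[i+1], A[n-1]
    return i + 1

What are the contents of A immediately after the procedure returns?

[6,5,9,18,11,17,10,15]

pivot = A[7] = 9; i = -1
j=0: A[0]=15 > 9 → no swap
j=1: A[1]=17 > 9 → no swap
j=2: A[2]=6 ≤ 9 → i=0, swap A[0],A[2] → [6,17,15,18,11,5,10,9]
j=3: A[3]=18 > 9 → no swap
j=4: A[4]=11 > 9 → no swap
j=5: A[5]=5 ≤ 9 → i=1, swap A[1],A[5] → [6,5,15,18,11,17,10,9]
j=6: A[6]=10 > 9 → no swap
final swap A[2],A[7] → [6,5,9,18,11,17,10,15]; return 2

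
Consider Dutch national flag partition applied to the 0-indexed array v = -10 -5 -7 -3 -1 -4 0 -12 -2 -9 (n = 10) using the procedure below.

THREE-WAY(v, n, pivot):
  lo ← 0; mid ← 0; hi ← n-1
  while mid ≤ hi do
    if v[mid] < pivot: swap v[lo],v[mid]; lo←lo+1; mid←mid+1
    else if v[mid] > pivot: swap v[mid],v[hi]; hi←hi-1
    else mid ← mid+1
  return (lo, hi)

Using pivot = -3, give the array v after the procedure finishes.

pivot = -3; lo=0, mid=0, hi=9
v[mid]=-10<-3: swap v[0],v[0]; lo=1,mid=1 → -10 -5 -7 -3 -1 -4 0 -12 -2 -9
v[mid]=-5<-3: swap v[1],v[1]; lo=2,mid=2 → -10 -5 -7 -3 -1 -4 0 -12 -2 -9
v[mid]=-7<-3: swap v[2],v[2]; lo=3,mid=3 → -10 -5 -7 -3 -1 -4 0 -12 -2 -9
v[mid]=-3=-3: mid=4
v[mid]=-1>-3: swap v[4],v[9]; hi=8 → -10 -5 -7 -3 -9 -4 0 -12 -2 -1
v[mid]=-9<-3: swap v[3],v[4]; lo=4,mid=5 → -10 -5 -7 -9 -3 -4 0 -12 -2 -1
v[mid]=-4<-3: swap v[4],v[5]; lo=5,mid=6 → -10 -5 -7 -9 -4 -3 0 -12 -2 -1
v[mid]=0>-3: swap v[6],v[8]; hi=7 → -10 -5 -7 -9 -4 -3 -2 -12 0 -1
v[mid]=-2>-3: swap v[6],v[7]; hi=6 → -10 -5 -7 -9 -4 -3 -12 -2 0 -1
v[mid]=-12<-3: swap v[5],v[6]; lo=6,mid=7 → -10 -5 -7 -9 -4 -12 -3 -2 0 -1
end: lo=6, hi=6; v = -10 -5 -7 -9 -4 -12 -3 -2 0 -1

-10 -5 -7 -9 -4 -12 -3 -2 0 -1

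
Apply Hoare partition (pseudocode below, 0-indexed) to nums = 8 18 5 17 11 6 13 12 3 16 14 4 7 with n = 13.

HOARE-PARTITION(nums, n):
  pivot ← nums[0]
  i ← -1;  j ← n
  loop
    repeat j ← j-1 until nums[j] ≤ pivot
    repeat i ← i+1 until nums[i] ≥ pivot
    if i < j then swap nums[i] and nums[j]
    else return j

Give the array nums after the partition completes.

pivot = nums[0] = 8; i = -1, j = 13
j→12 (nums[12]=7≤8), i→0 (nums[0]=8≥8); i<j, swap → 7 18 5 17 11 6 13 12 3 16 14 4 8
j→11 (nums[11]=4≤8), i→1 (nums[1]=18≥8); i<j, swap → 7 4 5 17 11 6 13 12 3 16 14 18 8
j→8 (nums[8]=3≤8), i→3 (nums[3]=17≥8); i<j, swap → 7 4 5 3 11 6 13 12 17 16 14 18 8
j→5 (nums[5]=6≤8), i→4 (nums[4]=11≥8); i<j, swap → 7 4 5 3 6 11 13 12 17 16 14 18 8
j→4, i→5; i≥j, return j=4. nums = 7 4 5 3 6 11 13 12 17 16 14 18 8

7 4 5 3 6 11 13 12 17 16 14 18 8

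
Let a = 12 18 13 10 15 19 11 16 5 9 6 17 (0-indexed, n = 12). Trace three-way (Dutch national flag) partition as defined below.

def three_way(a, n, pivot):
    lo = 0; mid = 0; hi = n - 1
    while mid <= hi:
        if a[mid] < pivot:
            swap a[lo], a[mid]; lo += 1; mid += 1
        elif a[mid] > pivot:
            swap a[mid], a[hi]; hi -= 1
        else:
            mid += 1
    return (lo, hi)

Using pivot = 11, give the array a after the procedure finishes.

lo=0 mid=0 hi=11
12>11: swap(0,11), hi=10 ⇒ 17 18 13 10 15 19 11 16 5 9 6 12
17>11: swap(0,10), hi=9 ⇒ 6 18 13 10 15 19 11 16 5 9 17 12
6<11: swap(0,0), lo=1 mid=1 ⇒ 6 18 13 10 15 19 11 16 5 9 17 12
18>11: swap(1,9), hi=8 ⇒ 6 9 13 10 15 19 11 16 5 18 17 12
9<11: swap(1,1), lo=2 mid=2 ⇒ 6 9 13 10 15 19 11 16 5 18 17 12
13>11: swap(2,8), hi=7 ⇒ 6 9 5 10 15 19 11 16 13 18 17 12
5<11: swap(2,2), lo=3 mid=3 ⇒ 6 9 5 10 15 19 11 16 13 18 17 12
10<11: swap(3,3), lo=4 mid=4 ⇒ 6 9 5 10 15 19 11 16 13 18 17 12
15>11: swap(4,7), hi=6 ⇒ 6 9 5 10 16 19 11 15 13 18 17 12
16>11: swap(4,6), hi=5 ⇒ 6 9 5 10 11 19 16 15 13 18 17 12
11=11: mid=5
19>11: swap(5,5), hi=4 ⇒ 6 9 5 10 11 19 16 15 13 18 17 12
done. lo=4 hi=4; a=6 9 5 10 11 19 16 15 13 18 17 12

6 9 5 10 11 19 16 15 13 18 17 12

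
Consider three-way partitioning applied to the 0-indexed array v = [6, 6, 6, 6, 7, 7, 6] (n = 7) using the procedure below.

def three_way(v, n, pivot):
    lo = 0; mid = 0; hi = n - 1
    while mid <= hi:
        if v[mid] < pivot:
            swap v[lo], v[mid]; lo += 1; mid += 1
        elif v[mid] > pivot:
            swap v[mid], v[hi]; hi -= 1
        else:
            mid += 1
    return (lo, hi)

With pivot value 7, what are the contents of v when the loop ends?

pivot = 7; lo=0, mid=0, hi=6
v[mid]=6<7: swap v[0],v[0]; lo=1,mid=1 → [6, 6, 6, 6, 7, 7, 6]
v[mid]=6<7: swap v[1],v[1]; lo=2,mid=2 → [6, 6, 6, 6, 7, 7, 6]
v[mid]=6<7: swap v[2],v[2]; lo=3,mid=3 → [6, 6, 6, 6, 7, 7, 6]
v[mid]=6<7: swap v[3],v[3]; lo=4,mid=4 → [6, 6, 6, 6, 7, 7, 6]
v[mid]=7=7: mid=5
v[mid]=7=7: mid=6
v[mid]=6<7: swap v[4],v[6]; lo=5,mid=7 → [6, 6, 6, 6, 6, 7, 7]
end: lo=5, hi=6; v = [6, 6, 6, 6, 6, 7, 7]

[6, 6, 6, 6, 6, 7, 7]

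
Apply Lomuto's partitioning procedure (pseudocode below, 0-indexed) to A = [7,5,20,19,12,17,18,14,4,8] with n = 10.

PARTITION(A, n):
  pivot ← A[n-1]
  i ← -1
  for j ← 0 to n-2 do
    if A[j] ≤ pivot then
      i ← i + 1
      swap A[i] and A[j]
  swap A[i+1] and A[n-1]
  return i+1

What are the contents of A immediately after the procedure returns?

[7,5,4,8,12,17,18,14,20,19]

pivot=8, i=-1
j=0: 7≤8, i=0, swap(0,0) ⇒ [7,5,20,19,12,17,18,14,4,8]
j=1: 5≤8, i=1, swap(1,1) ⇒ [7,5,20,19,12,17,18,14,4,8]
j=2: 20>8, skip
j=3: 19>8, skip
j=4: 12>8, skip
j=5: 17>8, skip
j=6: 18>8, skip
j=7: 14>8, skip
j=8: 4≤8, i=2, swap(2,8) ⇒ [7,5,4,19,12,17,18,14,20,8]
swap(3,9) ⇒ [7,5,4,8,12,17,18,14,20,19]; return 3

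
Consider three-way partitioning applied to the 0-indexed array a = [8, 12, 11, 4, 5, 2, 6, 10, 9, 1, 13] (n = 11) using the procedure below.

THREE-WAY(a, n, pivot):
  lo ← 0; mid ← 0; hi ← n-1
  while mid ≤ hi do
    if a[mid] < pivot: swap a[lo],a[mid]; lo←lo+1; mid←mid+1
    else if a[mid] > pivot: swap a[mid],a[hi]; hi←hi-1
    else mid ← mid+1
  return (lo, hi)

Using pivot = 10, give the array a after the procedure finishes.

[8, 1, 9, 4, 5, 2, 6, 10, 11, 13, 12]

pivot = 10; lo=0, mid=0, hi=10
a[mid]=8<10: swap a[0],a[0]; lo=1,mid=1 → [8, 12, 11, 4, 5, 2, 6, 10, 9, 1, 13]
a[mid]=12>10: swap a[1],a[10]; hi=9 → [8, 13, 11, 4, 5, 2, 6, 10, 9, 1, 12]
a[mid]=13>10: swap a[1],a[9]; hi=8 → [8, 1, 11, 4, 5, 2, 6, 10, 9, 13, 12]
a[mid]=1<10: swap a[1],a[1]; lo=2,mid=2 → [8, 1, 11, 4, 5, 2, 6, 10, 9, 13, 12]
a[mid]=11>10: swap a[2],a[8]; hi=7 → [8, 1, 9, 4, 5, 2, 6, 10, 11, 13, 12]
a[mid]=9<10: swap a[2],a[2]; lo=3,mid=3 → [8, 1, 9, 4, 5, 2, 6, 10, 11, 13, 12]
a[mid]=4<10: swap a[3],a[3]; lo=4,mid=4 → [8, 1, 9, 4, 5, 2, 6, 10, 11, 13, 12]
a[mid]=5<10: swap a[4],a[4]; lo=5,mid=5 → [8, 1, 9, 4, 5, 2, 6, 10, 11, 13, 12]
a[mid]=2<10: swap a[5],a[5]; lo=6,mid=6 → [8, 1, 9, 4, 5, 2, 6, 10, 11, 13, 12]
a[mid]=6<10: swap a[6],a[6]; lo=7,mid=7 → [8, 1, 9, 4, 5, 2, 6, 10, 11, 13, 12]
a[mid]=10=10: mid=8
end: lo=7, hi=7; a = [8, 1, 9, 4, 5, 2, 6, 10, 11, 13, 12]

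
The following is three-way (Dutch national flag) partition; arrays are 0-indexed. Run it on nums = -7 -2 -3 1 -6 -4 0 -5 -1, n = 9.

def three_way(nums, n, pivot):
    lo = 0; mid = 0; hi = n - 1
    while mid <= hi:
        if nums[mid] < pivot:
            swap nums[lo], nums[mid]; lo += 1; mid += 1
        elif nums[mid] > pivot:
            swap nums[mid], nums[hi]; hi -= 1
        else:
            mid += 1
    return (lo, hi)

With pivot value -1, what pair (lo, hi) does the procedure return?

(6, 6)

lo=0 mid=0 hi=8
-7<-1: swap(0,0), lo=1 mid=1 ⇒ -7 -2 -3 1 -6 -4 0 -5 -1
-2<-1: swap(1,1), lo=2 mid=2 ⇒ -7 -2 -3 1 -6 -4 0 -5 -1
-3<-1: swap(2,2), lo=3 mid=3 ⇒ -7 -2 -3 1 -6 -4 0 -5 -1
1>-1: swap(3,8), hi=7 ⇒ -7 -2 -3 -1 -6 -4 0 -5 1
-1=-1: mid=4
-6<-1: swap(3,4), lo=4 mid=5 ⇒ -7 -2 -3 -6 -1 -4 0 -5 1
-4<-1: swap(4,5), lo=5 mid=6 ⇒ -7 -2 -3 -6 -4 -1 0 -5 1
0>-1: swap(6,7), hi=6 ⇒ -7 -2 -3 -6 -4 -1 -5 0 1
-5<-1: swap(5,6), lo=6 mid=7 ⇒ -7 -2 -3 -6 -4 -5 -1 0 1
done. lo=6 hi=6; nums=-7 -2 -3 -6 -4 -5 -1 0 1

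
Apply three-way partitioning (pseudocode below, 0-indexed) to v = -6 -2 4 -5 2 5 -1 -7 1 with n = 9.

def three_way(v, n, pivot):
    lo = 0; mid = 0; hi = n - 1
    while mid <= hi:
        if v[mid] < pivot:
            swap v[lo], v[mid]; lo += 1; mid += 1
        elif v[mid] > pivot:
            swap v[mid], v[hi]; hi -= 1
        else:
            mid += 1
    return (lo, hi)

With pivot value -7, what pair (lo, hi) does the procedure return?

pivot = -7; lo=0, mid=0, hi=8
v[mid]=-6>-7: swap v[0],v[8]; hi=7 → 1 -2 4 -5 2 5 -1 -7 -6
v[mid]=1>-7: swap v[0],v[7]; hi=6 → -7 -2 4 -5 2 5 -1 1 -6
v[mid]=-7=-7: mid=1
v[mid]=-2>-7: swap v[1],v[6]; hi=5 → -7 -1 4 -5 2 5 -2 1 -6
v[mid]=-1>-7: swap v[1],v[5]; hi=4 → -7 5 4 -5 2 -1 -2 1 -6
v[mid]=5>-7: swap v[1],v[4]; hi=3 → -7 2 4 -5 5 -1 -2 1 -6
v[mid]=2>-7: swap v[1],v[3]; hi=2 → -7 -5 4 2 5 -1 -2 1 -6
v[mid]=-5>-7: swap v[1],v[2]; hi=1 → -7 4 -5 2 5 -1 -2 1 -6
v[mid]=4>-7: swap v[1],v[1]; hi=0 → -7 4 -5 2 5 -1 -2 1 -6
end: lo=0, hi=0; v = -7 4 -5 2 5 -1 -2 1 -6

(0, 0)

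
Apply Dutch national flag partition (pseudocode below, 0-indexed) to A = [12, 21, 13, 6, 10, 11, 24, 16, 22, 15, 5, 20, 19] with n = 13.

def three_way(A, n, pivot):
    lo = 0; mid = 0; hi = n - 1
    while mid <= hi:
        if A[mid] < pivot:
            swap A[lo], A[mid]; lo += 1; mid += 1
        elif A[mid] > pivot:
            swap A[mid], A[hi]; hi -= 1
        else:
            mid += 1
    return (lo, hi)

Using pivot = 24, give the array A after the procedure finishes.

lo=0 mid=0 hi=12
12<24: swap(0,0), lo=1 mid=1 ⇒ [12, 21, 13, 6, 10, 11, 24, 16, 22, 15, 5, 20, 19]
21<24: swap(1,1), lo=2 mid=2 ⇒ [12, 21, 13, 6, 10, 11, 24, 16, 22, 15, 5, 20, 19]
13<24: swap(2,2), lo=3 mid=3 ⇒ [12, 21, 13, 6, 10, 11, 24, 16, 22, 15, 5, 20, 19]
6<24: swap(3,3), lo=4 mid=4 ⇒ [12, 21, 13, 6, 10, 11, 24, 16, 22, 15, 5, 20, 19]
10<24: swap(4,4), lo=5 mid=5 ⇒ [12, 21, 13, 6, 10, 11, 24, 16, 22, 15, 5, 20, 19]
11<24: swap(5,5), lo=6 mid=6 ⇒ [12, 21, 13, 6, 10, 11, 24, 16, 22, 15, 5, 20, 19]
24=24: mid=7
16<24: swap(6,7), lo=7 mid=8 ⇒ [12, 21, 13, 6, 10, 11, 16, 24, 22, 15, 5, 20, 19]
22<24: swap(7,8), lo=8 mid=9 ⇒ [12, 21, 13, 6, 10, 11, 16, 22, 24, 15, 5, 20, 19]
15<24: swap(8,9), lo=9 mid=10 ⇒ [12, 21, 13, 6, 10, 11, 16, 22, 15, 24, 5, 20, 19]
5<24: swap(9,10), lo=10 mid=11 ⇒ [12, 21, 13, 6, 10, 11, 16, 22, 15, 5, 24, 20, 19]
20<24: swap(10,11), lo=11 mid=12 ⇒ [12, 21, 13, 6, 10, 11, 16, 22, 15, 5, 20, 24, 19]
19<24: swap(11,12), lo=12 mid=13 ⇒ [12, 21, 13, 6, 10, 11, 16, 22, 15, 5, 20, 19, 24]
done. lo=12 hi=12; A=[12, 21, 13, 6, 10, 11, 16, 22, 15, 5, 20, 19, 24]

[12, 21, 13, 6, 10, 11, 16, 22, 15, 5, 20, 19, 24]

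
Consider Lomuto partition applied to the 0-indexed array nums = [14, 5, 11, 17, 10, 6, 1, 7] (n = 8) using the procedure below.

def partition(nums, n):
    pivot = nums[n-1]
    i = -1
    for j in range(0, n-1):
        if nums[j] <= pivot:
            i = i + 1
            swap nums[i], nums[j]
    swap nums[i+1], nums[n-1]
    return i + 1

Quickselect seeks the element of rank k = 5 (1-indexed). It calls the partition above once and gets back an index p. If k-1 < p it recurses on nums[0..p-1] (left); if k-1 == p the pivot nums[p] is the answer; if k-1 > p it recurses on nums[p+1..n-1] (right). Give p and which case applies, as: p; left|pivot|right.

pivot = nums[7] = 7; i = -1
j=0: nums[0]=14 > 7 → no swap
j=1: nums[1]=5 ≤ 7 → i=0, swap nums[0],nums[1] → [5, 14, 11, 17, 10, 6, 1, 7]
j=2: nums[2]=11 > 7 → no swap
j=3: nums[3]=17 > 7 → no swap
j=4: nums[4]=10 > 7 → no swap
j=5: nums[5]=6 ≤ 7 → i=1, swap nums[1],nums[5] → [5, 6, 11, 17, 10, 14, 1, 7]
j=6: nums[6]=1 ≤ 7 → i=2, swap nums[2],nums[6] → [5, 6, 1, 17, 10, 14, 11, 7]
final swap nums[3],nums[7] → [5, 6, 1, 7, 10, 14, 11, 17]; return 3
p = 3; k-1 = 4 > 3 ⇒ right

3; right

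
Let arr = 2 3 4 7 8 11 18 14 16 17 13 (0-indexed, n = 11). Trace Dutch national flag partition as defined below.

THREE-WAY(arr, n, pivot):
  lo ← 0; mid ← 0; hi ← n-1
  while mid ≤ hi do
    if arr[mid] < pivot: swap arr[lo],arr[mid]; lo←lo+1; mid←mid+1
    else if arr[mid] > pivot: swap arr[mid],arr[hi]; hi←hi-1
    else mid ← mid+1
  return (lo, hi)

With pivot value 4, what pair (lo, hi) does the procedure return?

(2, 2)

pivot = 4; lo=0, mid=0, hi=10
arr[mid]=2<4: swap arr[0],arr[0]; lo=1,mid=1 → 2 3 4 7 8 11 18 14 16 17 13
arr[mid]=3<4: swap arr[1],arr[1]; lo=2,mid=2 → 2 3 4 7 8 11 18 14 16 17 13
arr[mid]=4=4: mid=3
arr[mid]=7>4: swap arr[3],arr[10]; hi=9 → 2 3 4 13 8 11 18 14 16 17 7
arr[mid]=13>4: swap arr[3],arr[9]; hi=8 → 2 3 4 17 8 11 18 14 16 13 7
arr[mid]=17>4: swap arr[3],arr[8]; hi=7 → 2 3 4 16 8 11 18 14 17 13 7
arr[mid]=16>4: swap arr[3],arr[7]; hi=6 → 2 3 4 14 8 11 18 16 17 13 7
arr[mid]=14>4: swap arr[3],arr[6]; hi=5 → 2 3 4 18 8 11 14 16 17 13 7
arr[mid]=18>4: swap arr[3],arr[5]; hi=4 → 2 3 4 11 8 18 14 16 17 13 7
arr[mid]=11>4: swap arr[3],arr[4]; hi=3 → 2 3 4 8 11 18 14 16 17 13 7
arr[mid]=8>4: swap arr[3],arr[3]; hi=2 → 2 3 4 8 11 18 14 16 17 13 7
end: lo=2, hi=2; arr = 2 3 4 8 11 18 14 16 17 13 7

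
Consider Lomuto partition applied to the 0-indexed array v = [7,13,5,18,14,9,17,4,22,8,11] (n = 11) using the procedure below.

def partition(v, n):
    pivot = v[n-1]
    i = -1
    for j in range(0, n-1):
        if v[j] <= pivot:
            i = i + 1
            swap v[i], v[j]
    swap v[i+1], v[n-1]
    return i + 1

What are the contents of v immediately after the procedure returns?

[7,5,9,4,8,11,17,18,22,14,13]

pivot=11, i=-1
j=0: 7≤11, i=0, swap(0,0) ⇒ [7,13,5,18,14,9,17,4,22,8,11]
j=1: 13>11, skip
j=2: 5≤11, i=1, swap(1,2) ⇒ [7,5,13,18,14,9,17,4,22,8,11]
j=3: 18>11, skip
j=4: 14>11, skip
j=5: 9≤11, i=2, swap(2,5) ⇒ [7,5,9,18,14,13,17,4,22,8,11]
j=6: 17>11, skip
j=7: 4≤11, i=3, swap(3,7) ⇒ [7,5,9,4,14,13,17,18,22,8,11]
j=8: 22>11, skip
j=9: 8≤11, i=4, swap(4,9) ⇒ [7,5,9,4,8,13,17,18,22,14,11]
swap(5,10) ⇒ [7,5,9,4,8,11,17,18,22,14,13]; return 5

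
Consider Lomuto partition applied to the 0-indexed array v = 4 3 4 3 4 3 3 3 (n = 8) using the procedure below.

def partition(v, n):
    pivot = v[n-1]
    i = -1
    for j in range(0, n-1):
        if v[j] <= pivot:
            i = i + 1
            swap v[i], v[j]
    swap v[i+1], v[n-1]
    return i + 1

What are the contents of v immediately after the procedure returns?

pivot = v[7] = 3; i = -1
j=0: v[0]=4 > 3 → no swap
j=1: v[1]=3 ≤ 3 → i=0, swap v[0],v[1] → 3 4 4 3 4 3 3 3
j=2: v[2]=4 > 3 → no swap
j=3: v[3]=3 ≤ 3 → i=1, swap v[1],v[3] → 3 3 4 4 4 3 3 3
j=4: v[4]=4 > 3 → no swap
j=5: v[5]=3 ≤ 3 → i=2, swap v[2],v[5] → 3 3 3 4 4 4 3 3
j=6: v[6]=3 ≤ 3 → i=3, swap v[3],v[6] → 3 3 3 3 4 4 4 3
final swap v[4],v[7] → 3 3 3 3 3 4 4 4; return 4

3 3 3 3 3 4 4 4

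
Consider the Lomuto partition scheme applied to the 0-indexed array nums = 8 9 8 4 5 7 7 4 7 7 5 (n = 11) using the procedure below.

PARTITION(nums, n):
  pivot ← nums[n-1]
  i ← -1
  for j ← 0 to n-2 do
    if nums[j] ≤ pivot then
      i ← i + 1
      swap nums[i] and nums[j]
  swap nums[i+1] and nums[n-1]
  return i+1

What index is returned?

3

pivot = nums[10] = 5; i = -1
j=0: nums[0]=8 > 5 → no swap
j=1: nums[1]=9 > 5 → no swap
j=2: nums[2]=8 > 5 → no swap
j=3: nums[3]=4 ≤ 5 → i=0, swap nums[0],nums[3] → 4 9 8 8 5 7 7 4 7 7 5
j=4: nums[4]=5 ≤ 5 → i=1, swap nums[1],nums[4] → 4 5 8 8 9 7 7 4 7 7 5
j=5: nums[5]=7 > 5 → no swap
j=6: nums[6]=7 > 5 → no swap
j=7: nums[7]=4 ≤ 5 → i=2, swap nums[2],nums[7] → 4 5 4 8 9 7 7 8 7 7 5
j=8: nums[8]=7 > 5 → no swap
j=9: nums[9]=7 > 5 → no swap
final swap nums[3],nums[10] → 4 5 4 5 9 7 7 8 7 7 8; return 3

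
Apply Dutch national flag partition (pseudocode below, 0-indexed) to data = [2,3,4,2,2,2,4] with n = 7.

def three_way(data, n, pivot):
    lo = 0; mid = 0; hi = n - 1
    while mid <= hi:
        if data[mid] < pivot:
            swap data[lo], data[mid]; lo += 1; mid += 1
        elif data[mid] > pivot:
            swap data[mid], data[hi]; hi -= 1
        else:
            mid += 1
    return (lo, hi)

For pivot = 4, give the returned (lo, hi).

(5, 6)

pivot = 4; lo=0, mid=0, hi=6
data[mid]=2<4: swap data[0],data[0]; lo=1,mid=1 → [2,3,4,2,2,2,4]
data[mid]=3<4: swap data[1],data[1]; lo=2,mid=2 → [2,3,4,2,2,2,4]
data[mid]=4=4: mid=3
data[mid]=2<4: swap data[2],data[3]; lo=3,mid=4 → [2,3,2,4,2,2,4]
data[mid]=2<4: swap data[3],data[4]; lo=4,mid=5 → [2,3,2,2,4,2,4]
data[mid]=2<4: swap data[4],data[5]; lo=5,mid=6 → [2,3,2,2,2,4,4]
data[mid]=4=4: mid=7
end: lo=5, hi=6; data = [2,3,2,2,2,4,4]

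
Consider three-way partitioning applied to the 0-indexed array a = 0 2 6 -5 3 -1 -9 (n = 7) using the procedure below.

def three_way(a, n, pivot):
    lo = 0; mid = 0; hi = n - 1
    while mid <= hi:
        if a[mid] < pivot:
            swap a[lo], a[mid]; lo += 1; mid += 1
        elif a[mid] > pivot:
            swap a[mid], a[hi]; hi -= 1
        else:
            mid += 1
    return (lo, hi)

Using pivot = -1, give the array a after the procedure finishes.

-9 -5 -1 3 6 2 0

pivot = -1; lo=0, mid=0, hi=6
a[mid]=0>-1: swap a[0],a[6]; hi=5 → -9 2 6 -5 3 -1 0
a[mid]=-9<-1: swap a[0],a[0]; lo=1,mid=1 → -9 2 6 -5 3 -1 0
a[mid]=2>-1: swap a[1],a[5]; hi=4 → -9 -1 6 -5 3 2 0
a[mid]=-1=-1: mid=2
a[mid]=6>-1: swap a[2],a[4]; hi=3 → -9 -1 3 -5 6 2 0
a[mid]=3>-1: swap a[2],a[3]; hi=2 → -9 -1 -5 3 6 2 0
a[mid]=-5<-1: swap a[1],a[2]; lo=2,mid=3 → -9 -5 -1 3 6 2 0
end: lo=2, hi=2; a = -9 -5 -1 3 6 2 0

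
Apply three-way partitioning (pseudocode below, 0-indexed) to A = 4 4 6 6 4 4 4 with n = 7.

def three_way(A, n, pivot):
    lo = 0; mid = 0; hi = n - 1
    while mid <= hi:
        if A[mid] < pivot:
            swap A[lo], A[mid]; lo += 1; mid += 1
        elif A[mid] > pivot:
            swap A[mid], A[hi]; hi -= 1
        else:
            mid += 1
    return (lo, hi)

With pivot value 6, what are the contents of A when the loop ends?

4 4 4 4 4 6 6

lo=0 mid=0 hi=6
4<6: swap(0,0), lo=1 mid=1 ⇒ 4 4 6 6 4 4 4
4<6: swap(1,1), lo=2 mid=2 ⇒ 4 4 6 6 4 4 4
6=6: mid=3
6=6: mid=4
4<6: swap(2,4), lo=3 mid=5 ⇒ 4 4 4 6 6 4 4
4<6: swap(3,5), lo=4 mid=6 ⇒ 4 4 4 4 6 6 4
4<6: swap(4,6), lo=5 mid=7 ⇒ 4 4 4 4 4 6 6
done. lo=5 hi=6; A=4 4 4 4 4 6 6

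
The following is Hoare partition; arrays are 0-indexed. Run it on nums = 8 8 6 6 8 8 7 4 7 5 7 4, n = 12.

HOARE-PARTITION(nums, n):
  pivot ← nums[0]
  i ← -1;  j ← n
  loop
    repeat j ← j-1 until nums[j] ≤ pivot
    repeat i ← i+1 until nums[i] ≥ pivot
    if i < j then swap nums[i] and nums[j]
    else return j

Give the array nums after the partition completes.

pivot=8
j stops at 11 (4), i stops at 0 (8); swap ⇒ 4 8 6 6 8 8 7 4 7 5 7 8
j stops at 10 (7), i stops at 1 (8); swap ⇒ 4 7 6 6 8 8 7 4 7 5 8 8
j stops at 9 (5), i stops at 4 (8); swap ⇒ 4 7 6 6 5 8 7 4 7 8 8 8
j stops at 8 (7), i stops at 5 (8); swap ⇒ 4 7 6 6 5 7 7 4 8 8 8 8
j stops at 7, i stops at 8; i≥j ⇒ return 7. nums=4 7 6 6 5 7 7 4 8 8 8 8

4 7 6 6 5 7 7 4 8 8 8 8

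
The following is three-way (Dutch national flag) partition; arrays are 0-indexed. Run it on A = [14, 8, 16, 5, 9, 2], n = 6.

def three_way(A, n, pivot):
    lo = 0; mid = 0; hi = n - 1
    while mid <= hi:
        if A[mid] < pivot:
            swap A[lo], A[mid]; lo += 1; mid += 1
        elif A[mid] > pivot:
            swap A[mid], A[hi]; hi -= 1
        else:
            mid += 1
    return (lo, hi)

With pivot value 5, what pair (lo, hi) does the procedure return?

(1, 1)

pivot = 5; lo=0, mid=0, hi=5
A[mid]=14>5: swap A[0],A[5]; hi=4 → [2, 8, 16, 5, 9, 14]
A[mid]=2<5: swap A[0],A[0]; lo=1,mid=1 → [2, 8, 16, 5, 9, 14]
A[mid]=8>5: swap A[1],A[4]; hi=3 → [2, 9, 16, 5, 8, 14]
A[mid]=9>5: swap A[1],A[3]; hi=2 → [2, 5, 16, 9, 8, 14]
A[mid]=5=5: mid=2
A[mid]=16>5: swap A[2],A[2]; hi=1 → [2, 5, 16, 9, 8, 14]
end: lo=1, hi=1; A = [2, 5, 16, 9, 8, 14]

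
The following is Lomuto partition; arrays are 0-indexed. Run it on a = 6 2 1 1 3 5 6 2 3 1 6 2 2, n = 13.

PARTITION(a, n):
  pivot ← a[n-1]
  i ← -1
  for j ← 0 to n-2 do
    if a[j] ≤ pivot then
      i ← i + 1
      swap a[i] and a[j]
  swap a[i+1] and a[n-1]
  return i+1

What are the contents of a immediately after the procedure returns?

2 1 1 2 1 2 2 6 3 3 6 5 6

pivot = a[12] = 2; i = -1
j=0: a[0]=6 > 2 → no swap
j=1: a[1]=2 ≤ 2 → i=0, swap a[0],a[1] → 2 6 1 1 3 5 6 2 3 1 6 2 2
j=2: a[2]=1 ≤ 2 → i=1, swap a[1],a[2] → 2 1 6 1 3 5 6 2 3 1 6 2 2
j=3: a[3]=1 ≤ 2 → i=2, swap a[2],a[3] → 2 1 1 6 3 5 6 2 3 1 6 2 2
j=4: a[4]=3 > 2 → no swap
j=5: a[5]=5 > 2 → no swap
j=6: a[6]=6 > 2 → no swap
j=7: a[7]=2 ≤ 2 → i=3, swap a[3],a[7] → 2 1 1 2 3 5 6 6 3 1 6 2 2
j=8: a[8]=3 > 2 → no swap
j=9: a[9]=1 ≤ 2 → i=4, swap a[4],a[9] → 2 1 1 2 1 5 6 6 3 3 6 2 2
j=10: a[10]=6 > 2 → no swap
j=11: a[11]=2 ≤ 2 → i=5, swap a[5],a[11] → 2 1 1 2 1 2 6 6 3 3 6 5 2
final swap a[6],a[12] → 2 1 1 2 1 2 2 6 3 3 6 5 6; return 6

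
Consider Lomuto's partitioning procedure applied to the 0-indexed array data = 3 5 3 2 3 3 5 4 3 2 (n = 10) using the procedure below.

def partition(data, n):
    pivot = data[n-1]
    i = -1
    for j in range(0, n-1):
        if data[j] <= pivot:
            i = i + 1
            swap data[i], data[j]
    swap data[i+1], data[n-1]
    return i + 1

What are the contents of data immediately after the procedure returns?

pivot=2, i=-1
j=0: 3>2, skip
j=1: 5>2, skip
j=2: 3>2, skip
j=3: 2≤2, i=0, swap(0,3) ⇒ 2 5 3 3 3 3 5 4 3 2
j=4: 3>2, skip
j=5: 3>2, skip
j=6: 5>2, skip
j=7: 4>2, skip
j=8: 3>2, skip
swap(1,9) ⇒ 2 2 3 3 3 3 5 4 3 5; return 1

2 2 3 3 3 3 5 4 3 5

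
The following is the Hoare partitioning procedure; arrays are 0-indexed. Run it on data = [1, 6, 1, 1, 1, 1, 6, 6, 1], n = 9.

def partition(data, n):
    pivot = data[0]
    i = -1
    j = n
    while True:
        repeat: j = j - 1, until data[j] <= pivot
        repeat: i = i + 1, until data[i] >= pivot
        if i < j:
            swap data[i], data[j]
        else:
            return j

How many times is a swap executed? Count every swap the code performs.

pivot = data[0] = 1; i = -1, j = 9
j→8 (data[8]=1≤1), i→0 (data[0]=1≥1); i<j, swap → [1, 6, 1, 1, 1, 1, 6, 6, 1]
j→5 (data[5]=1≤1), i→1 (data[1]=6≥1); i<j, swap → [1, 1, 1, 1, 1, 6, 6, 6, 1]
j→4 (data[4]=1≤1), i→2 (data[2]=1≥1); i<j, swap → [1, 1, 1, 1, 1, 6, 6, 6, 1]
j→3, i→3; i≥j, return j=3. data = [1, 1, 1, 1, 1, 6, 6, 6, 1]

3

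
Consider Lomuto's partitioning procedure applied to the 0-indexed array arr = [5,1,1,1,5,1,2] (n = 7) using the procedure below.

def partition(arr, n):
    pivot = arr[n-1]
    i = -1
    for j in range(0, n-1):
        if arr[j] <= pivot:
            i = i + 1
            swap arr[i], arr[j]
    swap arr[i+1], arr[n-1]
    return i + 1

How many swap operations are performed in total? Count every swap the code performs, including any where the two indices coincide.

pivot=2, i=-1
j=0: 5>2, skip
j=1: 1≤2, i=0, swap(0,1) ⇒ [1,5,1,1,5,1,2]
j=2: 1≤2, i=1, swap(1,2) ⇒ [1,1,5,1,5,1,2]
j=3: 1≤2, i=2, swap(2,3) ⇒ [1,1,1,5,5,1,2]
j=4: 5>2, skip
j=5: 1≤2, i=3, swap(3,5) ⇒ [1,1,1,1,5,5,2]
swap(4,6) ⇒ [1,1,1,1,2,5,5]; return 4

5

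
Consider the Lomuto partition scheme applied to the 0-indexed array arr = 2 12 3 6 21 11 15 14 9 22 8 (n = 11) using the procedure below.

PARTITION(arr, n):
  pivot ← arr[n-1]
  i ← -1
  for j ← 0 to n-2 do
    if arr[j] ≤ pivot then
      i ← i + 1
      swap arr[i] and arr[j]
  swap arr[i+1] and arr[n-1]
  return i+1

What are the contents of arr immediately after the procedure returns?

pivot = arr[10] = 8; i = -1
j=0: arr[0]=2 ≤ 8 → i=0, swap arr[0],arr[0] (no change) → 2 12 3 6 21 11 15 14 9 22 8
j=1: arr[1]=12 > 8 → no swap
j=2: arr[2]=3 ≤ 8 → i=1, swap arr[1],arr[2] → 2 3 12 6 21 11 15 14 9 22 8
j=3: arr[3]=6 ≤ 8 → i=2, swap arr[2],arr[3] → 2 3 6 12 21 11 15 14 9 22 8
j=4: arr[4]=21 > 8 → no swap
j=5: arr[5]=11 > 8 → no swap
j=6: arr[6]=15 > 8 → no swap
j=7: arr[7]=14 > 8 → no swap
j=8: arr[8]=9 > 8 → no swap
j=9: arr[9]=22 > 8 → no swap
final swap arr[3],arr[10] → 2 3 6 8 21 11 15 14 9 22 12; return 3

2 3 6 8 21 11 15 14 9 22 12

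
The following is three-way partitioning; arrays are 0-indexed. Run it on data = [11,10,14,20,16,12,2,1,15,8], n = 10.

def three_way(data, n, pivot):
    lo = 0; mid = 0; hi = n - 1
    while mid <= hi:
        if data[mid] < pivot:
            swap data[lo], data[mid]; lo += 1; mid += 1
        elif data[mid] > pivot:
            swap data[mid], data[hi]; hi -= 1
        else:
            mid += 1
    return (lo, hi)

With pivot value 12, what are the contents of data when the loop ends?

pivot = 12; lo=0, mid=0, hi=9
data[mid]=11<12: swap data[0],data[0]; lo=1,mid=1 → [11,10,14,20,16,12,2,1,15,8]
data[mid]=10<12: swap data[1],data[1]; lo=2,mid=2 → [11,10,14,20,16,12,2,1,15,8]
data[mid]=14>12: swap data[2],data[9]; hi=8 → [11,10,8,20,16,12,2,1,15,14]
data[mid]=8<12: swap data[2],data[2]; lo=3,mid=3 → [11,10,8,20,16,12,2,1,15,14]
data[mid]=20>12: swap data[3],data[8]; hi=7 → [11,10,8,15,16,12,2,1,20,14]
data[mid]=15>12: swap data[3],data[7]; hi=6 → [11,10,8,1,16,12,2,15,20,14]
data[mid]=1<12: swap data[3],data[3]; lo=4,mid=4 → [11,10,8,1,16,12,2,15,20,14]
data[mid]=16>12: swap data[4],data[6]; hi=5 → [11,10,8,1,2,12,16,15,20,14]
data[mid]=2<12: swap data[4],data[4]; lo=5,mid=5 → [11,10,8,1,2,12,16,15,20,14]
data[mid]=12=12: mid=6
end: lo=5, hi=5; data = [11,10,8,1,2,12,16,15,20,14]

[11,10,8,1,2,12,16,15,20,14]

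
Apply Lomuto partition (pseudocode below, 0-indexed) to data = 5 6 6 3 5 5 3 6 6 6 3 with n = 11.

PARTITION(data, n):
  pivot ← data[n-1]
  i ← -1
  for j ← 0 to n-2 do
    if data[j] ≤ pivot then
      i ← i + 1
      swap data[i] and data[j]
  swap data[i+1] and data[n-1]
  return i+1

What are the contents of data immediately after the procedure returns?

3 3 3 5 5 5 6 6 6 6 6

pivot = data[10] = 3; i = -1
j=0: data[0]=5 > 3 → no swap
j=1: data[1]=6 > 3 → no swap
j=2: data[2]=6 > 3 → no swap
j=3: data[3]=3 ≤ 3 → i=0, swap data[0],data[3] → 3 6 6 5 5 5 3 6 6 6 3
j=4: data[4]=5 > 3 → no swap
j=5: data[5]=5 > 3 → no swap
j=6: data[6]=3 ≤ 3 → i=1, swap data[1],data[6] → 3 3 6 5 5 5 6 6 6 6 3
j=7: data[7]=6 > 3 → no swap
j=8: data[8]=6 > 3 → no swap
j=9: data[9]=6 > 3 → no swap
final swap data[2],data[10] → 3 3 3 5 5 5 6 6 6 6 6; return 2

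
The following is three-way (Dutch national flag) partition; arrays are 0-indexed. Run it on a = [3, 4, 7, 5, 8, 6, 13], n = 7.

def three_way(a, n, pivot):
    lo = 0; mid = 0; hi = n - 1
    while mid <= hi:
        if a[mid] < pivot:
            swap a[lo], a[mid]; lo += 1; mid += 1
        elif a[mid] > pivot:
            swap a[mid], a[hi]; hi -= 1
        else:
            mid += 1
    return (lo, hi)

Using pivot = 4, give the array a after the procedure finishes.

lo=0 mid=0 hi=6
3<4: swap(0,0), lo=1 mid=1 ⇒ [3, 4, 7, 5, 8, 6, 13]
4=4: mid=2
7>4: swap(2,6), hi=5 ⇒ [3, 4, 13, 5, 8, 6, 7]
13>4: swap(2,5), hi=4 ⇒ [3, 4, 6, 5, 8, 13, 7]
6>4: swap(2,4), hi=3 ⇒ [3, 4, 8, 5, 6, 13, 7]
8>4: swap(2,3), hi=2 ⇒ [3, 4, 5, 8, 6, 13, 7]
5>4: swap(2,2), hi=1 ⇒ [3, 4, 5, 8, 6, 13, 7]
done. lo=1 hi=1; a=[3, 4, 5, 8, 6, 13, 7]

[3, 4, 5, 8, 6, 13, 7]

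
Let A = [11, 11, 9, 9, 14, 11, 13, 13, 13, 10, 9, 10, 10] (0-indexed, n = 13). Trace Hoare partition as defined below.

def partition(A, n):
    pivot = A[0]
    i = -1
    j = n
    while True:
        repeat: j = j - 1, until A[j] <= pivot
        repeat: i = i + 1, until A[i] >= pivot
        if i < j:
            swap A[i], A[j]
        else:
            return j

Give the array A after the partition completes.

[10, 10, 9, 9, 9, 10, 13, 13, 13, 11, 14, 11, 11]

pivot=11
j stops at 12 (10), i stops at 0 (11); swap ⇒ [10, 11, 9, 9, 14, 11, 13, 13, 13, 10, 9, 10, 11]
j stops at 11 (10), i stops at 1 (11); swap ⇒ [10, 10, 9, 9, 14, 11, 13, 13, 13, 10, 9, 11, 11]
j stops at 10 (9), i stops at 4 (14); swap ⇒ [10, 10, 9, 9, 9, 11, 13, 13, 13, 10, 14, 11, 11]
j stops at 9 (10), i stops at 5 (11); swap ⇒ [10, 10, 9, 9, 9, 10, 13, 13, 13, 11, 14, 11, 11]
j stops at 5, i stops at 6; i≥j ⇒ return 5. A=[10, 10, 9, 9, 9, 10, 13, 13, 13, 11, 14, 11, 11]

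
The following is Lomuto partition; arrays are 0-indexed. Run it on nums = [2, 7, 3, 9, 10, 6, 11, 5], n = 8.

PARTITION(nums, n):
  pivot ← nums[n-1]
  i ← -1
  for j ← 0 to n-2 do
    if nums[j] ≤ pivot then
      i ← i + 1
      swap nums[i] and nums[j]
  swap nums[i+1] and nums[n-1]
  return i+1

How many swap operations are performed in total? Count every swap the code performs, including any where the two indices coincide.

3

pivot = nums[7] = 5; i = -1
j=0: nums[0]=2 ≤ 5 → i=0, swap nums[0],nums[0] (no change) → [2, 7, 3, 9, 10, 6, 11, 5]
j=1: nums[1]=7 > 5 → no swap
j=2: nums[2]=3 ≤ 5 → i=1, swap nums[1],nums[2] → [2, 3, 7, 9, 10, 6, 11, 5]
j=3: nums[3]=9 > 5 → no swap
j=4: nums[4]=10 > 5 → no swap
j=5: nums[5]=6 > 5 → no swap
j=6: nums[6]=11 > 5 → no swap
final swap nums[2],nums[7] → [2, 3, 5, 9, 10, 6, 11, 7]; return 2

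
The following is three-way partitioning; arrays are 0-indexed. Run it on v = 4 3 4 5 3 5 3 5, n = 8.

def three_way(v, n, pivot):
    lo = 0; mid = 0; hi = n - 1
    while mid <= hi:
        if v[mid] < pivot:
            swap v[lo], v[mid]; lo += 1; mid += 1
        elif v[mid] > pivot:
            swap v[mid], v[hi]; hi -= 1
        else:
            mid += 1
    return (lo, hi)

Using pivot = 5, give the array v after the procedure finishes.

lo=0 mid=0 hi=7
4<5: swap(0,0), lo=1 mid=1 ⇒ 4 3 4 5 3 5 3 5
3<5: swap(1,1), lo=2 mid=2 ⇒ 4 3 4 5 3 5 3 5
4<5: swap(2,2), lo=3 mid=3 ⇒ 4 3 4 5 3 5 3 5
5=5: mid=4
3<5: swap(3,4), lo=4 mid=5 ⇒ 4 3 4 3 5 5 3 5
5=5: mid=6
3<5: swap(4,6), lo=5 mid=7 ⇒ 4 3 4 3 3 5 5 5
5=5: mid=8
done. lo=5 hi=7; v=4 3 4 3 3 5 5 5

4 3 4 3 3 5 5 5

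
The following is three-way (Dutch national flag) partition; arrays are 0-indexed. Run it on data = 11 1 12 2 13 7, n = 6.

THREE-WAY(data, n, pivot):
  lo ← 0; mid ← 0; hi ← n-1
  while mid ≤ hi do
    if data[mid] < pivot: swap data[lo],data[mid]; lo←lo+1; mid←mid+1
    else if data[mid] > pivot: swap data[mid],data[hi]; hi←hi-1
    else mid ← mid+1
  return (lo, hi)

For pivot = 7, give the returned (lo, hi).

(2, 2)

pivot = 7; lo=0, mid=0, hi=5
data[mid]=11>7: swap data[0],data[5]; hi=4 → 7 1 12 2 13 11
data[mid]=7=7: mid=1
data[mid]=1<7: swap data[0],data[1]; lo=1,mid=2 → 1 7 12 2 13 11
data[mid]=12>7: swap data[2],data[4]; hi=3 → 1 7 13 2 12 11
data[mid]=13>7: swap data[2],data[3]; hi=2 → 1 7 2 13 12 11
data[mid]=2<7: swap data[1],data[2]; lo=2,mid=3 → 1 2 7 13 12 11
end: lo=2, hi=2; data = 1 2 7 13 12 11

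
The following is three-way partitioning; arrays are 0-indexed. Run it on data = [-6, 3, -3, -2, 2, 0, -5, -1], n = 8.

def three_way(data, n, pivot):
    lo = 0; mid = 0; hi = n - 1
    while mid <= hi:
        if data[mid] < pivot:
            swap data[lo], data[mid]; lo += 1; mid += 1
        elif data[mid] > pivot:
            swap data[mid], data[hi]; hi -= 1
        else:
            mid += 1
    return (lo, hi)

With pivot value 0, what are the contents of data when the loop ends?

pivot = 0; lo=0, mid=0, hi=7
data[mid]=-6<0: swap data[0],data[0]; lo=1,mid=1 → [-6, 3, -3, -2, 2, 0, -5, -1]
data[mid]=3>0: swap data[1],data[7]; hi=6 → [-6, -1, -3, -2, 2, 0, -5, 3]
data[mid]=-1<0: swap data[1],data[1]; lo=2,mid=2 → [-6, -1, -3, -2, 2, 0, -5, 3]
data[mid]=-3<0: swap data[2],data[2]; lo=3,mid=3 → [-6, -1, -3, -2, 2, 0, -5, 3]
data[mid]=-2<0: swap data[3],data[3]; lo=4,mid=4 → [-6, -1, -3, -2, 2, 0, -5, 3]
data[mid]=2>0: swap data[4],data[6]; hi=5 → [-6, -1, -3, -2, -5, 0, 2, 3]
data[mid]=-5<0: swap data[4],data[4]; lo=5,mid=5 → [-6, -1, -3, -2, -5, 0, 2, 3]
data[mid]=0=0: mid=6
end: lo=5, hi=5; data = [-6, -1, -3, -2, -5, 0, 2, 3]

[-6, -1, -3, -2, -5, 0, 2, 3]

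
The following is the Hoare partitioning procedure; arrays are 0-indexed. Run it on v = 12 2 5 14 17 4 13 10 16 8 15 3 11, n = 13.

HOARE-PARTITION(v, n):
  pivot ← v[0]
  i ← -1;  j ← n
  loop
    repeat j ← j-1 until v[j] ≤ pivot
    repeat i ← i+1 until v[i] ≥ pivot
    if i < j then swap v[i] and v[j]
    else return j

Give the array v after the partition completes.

11 2 5 3 8 4 10 13 16 17 15 14 12

pivot = v[0] = 12; i = -1, j = 13
j→12 (v[12]=11≤12), i→0 (v[0]=12≥12); i<j, swap → 11 2 5 14 17 4 13 10 16 8 15 3 12
j→11 (v[11]=3≤12), i→3 (v[3]=14≥12); i<j, swap → 11 2 5 3 17 4 13 10 16 8 15 14 12
j→9 (v[9]=8≤12), i→4 (v[4]=17≥12); i<j, swap → 11 2 5 3 8 4 13 10 16 17 15 14 12
j→7 (v[7]=10≤12), i→6 (v[6]=13≥12); i<j, swap → 11 2 5 3 8 4 10 13 16 17 15 14 12
j→6, i→7; i≥j, return j=6. v = 11 2 5 3 8 4 10 13 16 17 15 14 12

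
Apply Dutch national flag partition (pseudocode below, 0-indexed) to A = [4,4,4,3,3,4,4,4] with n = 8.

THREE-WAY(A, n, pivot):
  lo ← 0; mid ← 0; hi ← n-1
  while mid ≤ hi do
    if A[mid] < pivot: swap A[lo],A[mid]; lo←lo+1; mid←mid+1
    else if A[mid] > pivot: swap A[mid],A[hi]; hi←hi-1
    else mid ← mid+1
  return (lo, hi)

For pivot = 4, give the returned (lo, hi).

pivot = 4; lo=0, mid=0, hi=7
A[mid]=4=4: mid=1
A[mid]=4=4: mid=2
A[mid]=4=4: mid=3
A[mid]=3<4: swap A[0],A[3]; lo=1,mid=4 → [3,4,4,4,3,4,4,4]
A[mid]=3<4: swap A[1],A[4]; lo=2,mid=5 → [3,3,4,4,4,4,4,4]
A[mid]=4=4: mid=6
A[mid]=4=4: mid=7
A[mid]=4=4: mid=8
end: lo=2, hi=7; A = [3,3,4,4,4,4,4,4]

(2, 7)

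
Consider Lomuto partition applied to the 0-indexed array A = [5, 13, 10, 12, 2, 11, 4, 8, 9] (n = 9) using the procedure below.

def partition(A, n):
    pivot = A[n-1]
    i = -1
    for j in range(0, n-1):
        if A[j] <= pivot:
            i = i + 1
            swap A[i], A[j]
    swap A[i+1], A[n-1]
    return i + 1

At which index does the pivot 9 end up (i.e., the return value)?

pivot = A[8] = 9; i = -1
j=0: A[0]=5 ≤ 9 → i=0, swap A[0],A[0] (no change) → [5, 13, 10, 12, 2, 11, 4, 8, 9]
j=1: A[1]=13 > 9 → no swap
j=2: A[2]=10 > 9 → no swap
j=3: A[3]=12 > 9 → no swap
j=4: A[4]=2 ≤ 9 → i=1, swap A[1],A[4] → [5, 2, 10, 12, 13, 11, 4, 8, 9]
j=5: A[5]=11 > 9 → no swap
j=6: A[6]=4 ≤ 9 → i=2, swap A[2],A[6] → [5, 2, 4, 12, 13, 11, 10, 8, 9]
j=7: A[7]=8 ≤ 9 → i=3, swap A[3],A[7] → [5, 2, 4, 8, 13, 11, 10, 12, 9]
final swap A[4],A[8] → [5, 2, 4, 8, 9, 11, 10, 12, 13]; return 4

4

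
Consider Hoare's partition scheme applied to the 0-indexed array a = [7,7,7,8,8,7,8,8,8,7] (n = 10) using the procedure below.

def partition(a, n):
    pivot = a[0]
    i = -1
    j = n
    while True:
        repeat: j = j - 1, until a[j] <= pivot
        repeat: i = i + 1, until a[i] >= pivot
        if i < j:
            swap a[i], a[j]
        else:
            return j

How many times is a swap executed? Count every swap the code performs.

2

pivot = a[0] = 7; i = -1, j = 10
j→9 (a[9]=7≤7), i→0 (a[0]=7≥7); i<j, swap → [7,7,7,8,8,7,8,8,8,7]
j→5 (a[5]=7≤7), i→1 (a[1]=7≥7); i<j, swap → [7,7,7,8,8,7,8,8,8,7]
j→2, i→2; i≥j, return j=2. a = [7,7,7,8,8,7,8,8,8,7]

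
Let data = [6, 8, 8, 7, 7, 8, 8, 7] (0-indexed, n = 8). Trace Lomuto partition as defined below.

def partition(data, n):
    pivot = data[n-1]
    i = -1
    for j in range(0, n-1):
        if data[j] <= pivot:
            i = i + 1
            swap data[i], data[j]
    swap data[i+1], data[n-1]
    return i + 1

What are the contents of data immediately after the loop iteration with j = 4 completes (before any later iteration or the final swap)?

[6, 7, 7, 8, 8, 8, 8, 7]

pivot = data[7] = 7; i = -1
j=0: data[0]=6 ≤ 7 → i=0, swap data[0],data[0] (no change) → [6, 8, 8, 7, 7, 8, 8, 7]
j=1: data[1]=8 > 7 → no swap
j=2: data[2]=8 > 7 → no swap
j=3: data[3]=7 ≤ 7 → i=1, swap data[1],data[3] → [6, 7, 8, 8, 7, 8, 8, 7]
j=4: data[4]=7 ≤ 7 → i=2, swap data[2],data[4] → [6, 7, 7, 8, 8, 8, 8, 7]
(after j=4) data = [6, 7, 7, 8, 8, 8, 8, 7]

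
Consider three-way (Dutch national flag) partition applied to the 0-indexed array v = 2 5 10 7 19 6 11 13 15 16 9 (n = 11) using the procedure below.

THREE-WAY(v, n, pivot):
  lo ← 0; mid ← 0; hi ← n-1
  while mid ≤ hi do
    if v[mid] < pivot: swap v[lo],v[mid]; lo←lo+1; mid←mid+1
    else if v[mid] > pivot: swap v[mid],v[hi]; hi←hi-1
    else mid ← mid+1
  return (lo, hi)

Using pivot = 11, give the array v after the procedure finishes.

lo=0 mid=0 hi=10
2<11: swap(0,0), lo=1 mid=1 ⇒ 2 5 10 7 19 6 11 13 15 16 9
5<11: swap(1,1), lo=2 mid=2 ⇒ 2 5 10 7 19 6 11 13 15 16 9
10<11: swap(2,2), lo=3 mid=3 ⇒ 2 5 10 7 19 6 11 13 15 16 9
7<11: swap(3,3), lo=4 mid=4 ⇒ 2 5 10 7 19 6 11 13 15 16 9
19>11: swap(4,10), hi=9 ⇒ 2 5 10 7 9 6 11 13 15 16 19
9<11: swap(4,4), lo=5 mid=5 ⇒ 2 5 10 7 9 6 11 13 15 16 19
6<11: swap(5,5), lo=6 mid=6 ⇒ 2 5 10 7 9 6 11 13 15 16 19
11=11: mid=7
13>11: swap(7,9), hi=8 ⇒ 2 5 10 7 9 6 11 16 15 13 19
16>11: swap(7,8), hi=7 ⇒ 2 5 10 7 9 6 11 15 16 13 19
15>11: swap(7,7), hi=6 ⇒ 2 5 10 7 9 6 11 15 16 13 19
done. lo=6 hi=6; v=2 5 10 7 9 6 11 15 16 13 19

2 5 10 7 9 6 11 15 16 13 19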